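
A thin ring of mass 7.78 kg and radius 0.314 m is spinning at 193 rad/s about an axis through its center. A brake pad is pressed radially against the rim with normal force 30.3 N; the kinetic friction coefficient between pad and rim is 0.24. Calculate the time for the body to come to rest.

I = MR² = (7.78)(0.314)² = 0.7671 kg·m².
Friction force f = μN = (0.24)(30.3) = 7.272 N at the rim; torque magnitude τ = fR = 2.283 N·m, opposing ω.
|α| = τ/I = 2.283/0.7671 = 2.977 rad/s² (deceleration).
0 = ω₀ − |α|t ⇒ t = ω₀/|α| = 193/2.977 = 64.84 s.

t ≈ 64.8 s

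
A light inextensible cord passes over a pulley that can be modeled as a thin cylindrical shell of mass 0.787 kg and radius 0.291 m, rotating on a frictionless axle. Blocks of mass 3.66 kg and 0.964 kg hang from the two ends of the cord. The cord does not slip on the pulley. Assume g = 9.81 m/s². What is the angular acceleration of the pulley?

I = MR² = (0.787)(0.291)² = 0.06664 kg·m².
Heavier block: m₁g − T₁ = m₁a. Lighter block: T₂ − m₂g = m₂a.
Pulley: (T₁ − T₂)R = Iα = I(a/R), so T₁ − T₂ = (I/R²)a = 1·M_p a = 0.7870·a.
Adding the three: (m₁ − m₂)g = (m₁ + m₂ + 0.7870)a, so a = (3.66 − 0.964)(9.81)/(3.66 + 0.964 + 0.7870) = 4.888 m/s².
α = a/R = 4.888/0.291 = 16.80 rad/s².

α ≈ 16.8 rad/s²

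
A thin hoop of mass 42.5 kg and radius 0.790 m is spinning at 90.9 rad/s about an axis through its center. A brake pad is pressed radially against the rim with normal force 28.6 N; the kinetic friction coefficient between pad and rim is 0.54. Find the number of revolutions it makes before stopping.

≈ 1430 revolutions

I = MR² = (42.5)(0.790)² = 26.52 kg·m².
Friction force f = μN = (0.54)(28.6) = 15.44 N at the rim; torque magnitude τ = fR = 12.20 N·m, opposing ω.
|α| = τ/I = 12.20/26.52 = 0.4600 rad/s² (deceleration).
ω² = ω₀² − 2|α|θ with ω = 0 ⇒ θ = ω₀²/(2|α|) = 8982 rad = 1429 rev.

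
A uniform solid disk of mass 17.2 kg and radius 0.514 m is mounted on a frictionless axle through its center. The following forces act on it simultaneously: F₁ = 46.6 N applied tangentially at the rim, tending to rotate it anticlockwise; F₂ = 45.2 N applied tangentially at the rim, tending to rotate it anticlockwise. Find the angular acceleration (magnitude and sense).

I = ½MR² = (1/2)(17.2)(0.514)² = 2.272 kg·m².
Taking anticlockwise as positive: τ₁ = +(46.6)(0.514) = +23.95 N·m; τ₂ = +(45.2)(0.514) = +23.23 N·m.
Net torque τ = 47.19 N·m.
α = τ/I = 47.19/2.272 = 20.77 rad/s².

α ≈ 20.8 rad/s², anticlockwise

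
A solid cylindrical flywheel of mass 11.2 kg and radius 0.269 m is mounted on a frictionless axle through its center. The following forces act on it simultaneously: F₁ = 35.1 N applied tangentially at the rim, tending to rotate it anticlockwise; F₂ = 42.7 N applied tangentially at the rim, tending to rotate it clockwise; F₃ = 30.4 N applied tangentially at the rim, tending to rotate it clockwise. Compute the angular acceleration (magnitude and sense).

α ≈ 25.2 rad/s², clockwise

I = ½MR² = (1/2)(11.2)(0.269)² = 0.4052 kg·m².
Taking anticlockwise as positive: τ₁ = +(35.1)(0.269) = +9.442 N·m; τ₂ = −(42.7)(0.269) = −11.49 N·m; τ₃ = −(30.4)(0.269) = −8.178 N·m.
Net torque τ = -10.22 N·m.
α = τ/I = -10.22/0.4052 = -25.23 rad/s².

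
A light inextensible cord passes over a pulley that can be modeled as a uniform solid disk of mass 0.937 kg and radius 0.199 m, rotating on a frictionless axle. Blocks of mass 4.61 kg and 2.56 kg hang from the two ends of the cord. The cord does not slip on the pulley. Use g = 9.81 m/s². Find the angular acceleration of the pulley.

I = ½MR² = (1/2)(0.937)(0.199)² = 0.01855 kg·m².
Heavier block: m₁g − T₁ = m₁a. Lighter block: T₂ − m₂g = m₂a.
Pulley: (T₁ − T₂)R = Iα = I(a/R), so T₁ − T₂ = (I/R²)a = (1/2)M_p a = 0.4685·a.
Adding the three: (m₁ − m₂)g = (m₁ + m₂ + 0.4685)a, so a = (4.61 − 2.56)(9.81)/(4.61 + 2.56 + 0.4685) = 2.633 m/s².
α = a/R = 2.633/0.199 = 13.23 rad/s².

α ≈ 13.2 rad/s²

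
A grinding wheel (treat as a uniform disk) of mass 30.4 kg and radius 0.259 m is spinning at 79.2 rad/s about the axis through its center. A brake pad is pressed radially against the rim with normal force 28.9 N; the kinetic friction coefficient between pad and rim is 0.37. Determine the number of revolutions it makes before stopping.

≈ 184 revolutions

I = ½MR² = (1/2)(30.4)(0.259)² = 1.020 kg·m².
Friction force f = μN = (0.37)(28.9) = 10.69 N at the rim; torque magnitude τ = fR = 2.769 N·m, opposing ω.
|α| = τ/I = 2.769/1.020 = 2.716 rad/s² (deceleration).
ω² = ω₀² − 2|α|θ with ω = 0 ⇒ θ = ω₀²/(2|α|) = 1155 rad = 183.8 rev.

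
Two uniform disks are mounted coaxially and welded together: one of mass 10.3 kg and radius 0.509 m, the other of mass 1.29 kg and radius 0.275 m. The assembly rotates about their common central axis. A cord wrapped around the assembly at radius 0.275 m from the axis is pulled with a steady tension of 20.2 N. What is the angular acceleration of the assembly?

I = ½M₁R₁² + ½M₂R₂² = ½(10.3)(0.509)² + ½(1.29)(0.275)² = 1.383 kg·m².
τ = F r = (20.2)(0.275) = 5.555 N·m.
α = τ/I = 5.555/1.383 = 4.016 rad/s².

α ≈ 4.02 rad/s²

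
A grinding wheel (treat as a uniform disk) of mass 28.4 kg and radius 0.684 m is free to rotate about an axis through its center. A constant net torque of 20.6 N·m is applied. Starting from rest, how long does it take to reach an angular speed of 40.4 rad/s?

I = ½MR² = (1/2)(28.4)(0.684)² = 6.644 kg·m².
α = τ/I = 20.6/6.644 = 3.101 rad/s².
ω = αt ⇒ t = ω/α = 40.4/3.101 = 13.03 s.

t ≈ 13.0 s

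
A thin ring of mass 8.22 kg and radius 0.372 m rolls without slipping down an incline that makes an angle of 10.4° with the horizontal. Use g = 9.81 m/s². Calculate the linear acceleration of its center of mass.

a ≈ 0.885 m/s²

Translation along the incline: Mg sinθ − f = Ma.
Rotation about the center: fR = Iα with I = MR². No-slip gives a = αR, so f = (I/R²)a = M a.
Substituting: Mg sinθ = (1 + 1.000)Ma, so a = g sinθ/(1 + 1.000) = (9.81) sin 10.4° / 2.000 = 0.8854 m/s².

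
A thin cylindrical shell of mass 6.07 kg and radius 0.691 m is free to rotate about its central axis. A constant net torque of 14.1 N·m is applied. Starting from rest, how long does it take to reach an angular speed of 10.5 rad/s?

t ≈ 2.16 s

I = MR² = (6.07)(0.691)² = 2.898 kg·m².
α = τ/I = 14.1/2.898 = 4.865 rad/s².
ω = αt ⇒ t = ω/α = 10.5/4.865 = 2.158 s.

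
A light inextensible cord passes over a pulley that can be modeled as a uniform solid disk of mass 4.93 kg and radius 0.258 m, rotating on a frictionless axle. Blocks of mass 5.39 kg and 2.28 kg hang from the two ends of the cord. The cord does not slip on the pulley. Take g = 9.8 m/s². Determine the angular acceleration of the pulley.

α ≈ 11.7 rad/s²

I = ½MR² = (1/2)(4.93)(0.258)² = 0.1641 kg·m².
Heavier block: m₁g − T₁ = m₁a. Lighter block: T₂ − m₂g = m₂a.
Pulley: (T₁ − T₂)R = Iα = I(a/R), so T₁ − T₂ = (I/R²)a = (1/2)M_p a = 2.465·a.
Adding the three: (m₁ − m₂)g = (m₁ + m₂ + 2.465)a, so a = (5.39 − 2.28)(9.8)/(5.39 + 2.28 + 2.465) = 3.007 m/s².
α = a/R = 3.007/0.258 = 11.66 rad/s².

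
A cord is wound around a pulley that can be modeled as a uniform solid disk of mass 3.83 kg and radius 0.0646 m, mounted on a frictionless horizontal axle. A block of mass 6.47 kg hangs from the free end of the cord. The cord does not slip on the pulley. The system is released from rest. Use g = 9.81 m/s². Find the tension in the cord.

I = ½MR² = (1/2)(3.83)(0.0646)² = 0.007992 kg·m².
Block: mg − T = ma. Pulley: TR = Iα. No-slip: a = αR, so T = (I/R²)a = 1.915·a.
Then mg = (m + 1.915)a, so a = (6.47)(9.81)/(6.47 + 1.915) = 7.570 m/s².
T = 1.915·a = 14.50 N.

T ≈ 14.5 N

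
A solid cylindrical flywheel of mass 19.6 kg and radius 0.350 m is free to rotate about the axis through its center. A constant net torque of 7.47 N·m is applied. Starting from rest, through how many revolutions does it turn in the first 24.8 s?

I = ½MR² = (1/2)(19.6)(0.350)² = 1.200 kg·m².
α = τ/I = 7.47/1.200 = 6.222 rad/s².
θ = ½αt² = ½(6.222)(24.8)² = 1914 rad.
Revolutions = θ/(2π) = 304.5.

≈ 305 revolutions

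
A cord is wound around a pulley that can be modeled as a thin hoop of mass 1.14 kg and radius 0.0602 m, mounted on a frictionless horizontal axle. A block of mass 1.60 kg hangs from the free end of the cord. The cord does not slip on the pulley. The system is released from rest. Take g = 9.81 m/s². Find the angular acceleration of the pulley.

I = MR² = (1.14)(0.0602)² = 0.004131 kg·m².
Block: mg − T = ma. Pulley: TR = Iα. No-slip: a = αR, so T = (I/R²)a = 1.140·a.
Then mg = (m + 1.140)a, so a = (1.60)(9.81)/(1.60 + 1.140) = 5.728 m/s².
α = a/R = 5.728/0.0602 = 95.16 rad/s².

α ≈ 95.2 rad/s²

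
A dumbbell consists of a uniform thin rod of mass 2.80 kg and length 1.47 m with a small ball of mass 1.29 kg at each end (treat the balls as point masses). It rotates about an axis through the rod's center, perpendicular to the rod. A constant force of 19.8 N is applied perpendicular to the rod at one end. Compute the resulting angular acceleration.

α ≈ 7.67 rad/s²

I_rod = (1/12)ML² = (1/12)(2.80)(1.47)² = 0.5042 kg·m².
I_balls = 2·m·(L/2)² = 2(1.29)(0.7350)² = 1.394 kg·m².
Total I = 1.898 kg·m².
τ = F·(L/2) = (19.8)(0.735) = 14.55 N·m.
α = τ/I = 14.55/1.898 = 7.668 rad/s².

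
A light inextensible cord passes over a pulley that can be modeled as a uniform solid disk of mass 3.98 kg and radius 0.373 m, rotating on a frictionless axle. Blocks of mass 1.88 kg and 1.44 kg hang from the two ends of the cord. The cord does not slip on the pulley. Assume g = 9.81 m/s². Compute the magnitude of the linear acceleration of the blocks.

a ≈ 0.813 m/s²

I = ½MR² = (1/2)(3.98)(0.373)² = 0.2769 kg·m².
Heavier block: m₁g − T₁ = m₁a. Lighter block: T₂ − m₂g = m₂a.
Pulley: (T₁ − T₂)R = Iα = I(a/R), so T₁ − T₂ = (I/R²)a = (1/2)M_p a = 1.990·a.
Adding the three: (m₁ − m₂)g = (m₁ + m₂ + 1.990)a, so a = (1.88 − 1.44)(9.81)/(1.88 + 1.44 + 1.990) = 0.8129 m/s².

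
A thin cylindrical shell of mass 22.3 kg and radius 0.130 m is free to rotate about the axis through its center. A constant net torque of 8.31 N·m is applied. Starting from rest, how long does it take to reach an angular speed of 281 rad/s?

t ≈ 12.7 s

I = MR² = (22.3)(0.130)² = 0.3769 kg·m².
α = τ/I = 8.31/0.3769 = 22.05 rad/s².
ω = αt ⇒ t = ω/α = 281/22.05 = 12.74 s.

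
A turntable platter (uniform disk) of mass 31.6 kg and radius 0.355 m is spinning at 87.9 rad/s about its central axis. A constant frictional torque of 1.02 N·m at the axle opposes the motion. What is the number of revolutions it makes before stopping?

≈ 1200 revolutions

I = ½MR² = (1/2)(31.6)(0.355)² = 1.991 kg·m².
The net torque has magnitude 1.02 N·m, opposing ω.
|α| = τ/I = 1.020/1.991 = 0.5123 rad/s² (deceleration).
ω² = ω₀² − 2|α|θ with ω = 0 ⇒ θ = ω₀²/(2|α|) = 7542 rad = 1200 rev.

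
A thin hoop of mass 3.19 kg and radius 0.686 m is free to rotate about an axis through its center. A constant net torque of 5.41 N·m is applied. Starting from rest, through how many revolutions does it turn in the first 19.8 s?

I = MR² = (3.19)(0.686)² = 1.501 kg·m².
α = τ/I = 5.41/1.501 = 3.604 rad/s².
θ = ½αt² = ½(3.604)(19.8)² = 706.4 rad.
Revolutions = θ/(2π) = 112.4.

≈ 112 revolutions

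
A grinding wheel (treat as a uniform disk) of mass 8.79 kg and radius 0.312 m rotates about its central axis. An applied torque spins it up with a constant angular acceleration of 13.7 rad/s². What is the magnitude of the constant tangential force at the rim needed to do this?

F ≈ 18.8 N

I = ½MR² = (1/2)(8.79)(0.312)² = 0.4278 kg·m².
The required torque is τ = Iα = (0.4278)(13.70) = 5.861 N·m.
A tangential force at the rim gives τ = FR, so F = τ/R = 5.861/0.312 = 18.79 N.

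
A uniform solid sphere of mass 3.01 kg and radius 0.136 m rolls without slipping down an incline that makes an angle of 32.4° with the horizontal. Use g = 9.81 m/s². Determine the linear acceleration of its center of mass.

a ≈ 3.75 m/s²

Translation along the incline: Mg sinθ − f = Ma.
Rotation about the center: fR = Iα with I = (2/5)MR². No-slip gives a = αR, so f = (I/R²)a = (2/5)M a.
Substituting: Mg sinθ = (1 + 0.4000)Ma, so a = g sinθ/(1 + 0.4000) = (9.81) sin 32.4° / 1.400 = 3.755 m/s².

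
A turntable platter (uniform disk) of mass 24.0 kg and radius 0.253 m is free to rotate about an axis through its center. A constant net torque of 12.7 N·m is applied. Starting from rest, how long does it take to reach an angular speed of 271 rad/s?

t ≈ 16.4 s

I = ½MR² = (1/2)(24.0)(0.253)² = 0.7681 kg·m².
α = τ/I = 12.7/0.7681 = 16.53 rad/s².
ω = αt ⇒ t = ω/α = 271/16.53 = 16.39 s.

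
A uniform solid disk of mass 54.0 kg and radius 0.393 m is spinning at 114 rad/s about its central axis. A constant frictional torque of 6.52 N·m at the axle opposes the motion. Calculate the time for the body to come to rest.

t ≈ 72.9 s

I = ½MR² = (1/2)(54.0)(0.393)² = 4.170 kg·m².
The net torque has magnitude 6.52 N·m, opposing ω.
|α| = τ/I = 6.520/4.170 = 1.564 rad/s² (deceleration).
0 = ω₀ − |α|t ⇒ t = ω₀/|α| = 114/1.564 = 72.91 s.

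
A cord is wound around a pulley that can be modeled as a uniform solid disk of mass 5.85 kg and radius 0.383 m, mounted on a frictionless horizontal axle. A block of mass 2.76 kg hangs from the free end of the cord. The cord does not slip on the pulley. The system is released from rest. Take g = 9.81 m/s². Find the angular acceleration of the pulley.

α ≈ 12.4 rad/s²

I = ½MR² = (1/2)(5.85)(0.383)² = 0.4291 kg·m².
Block: mg − T = ma. Pulley: TR = Iα. No-slip: a = αR, so T = (I/R²)a = 2.925·a.
Then mg = (m + 2.925)a, so a = (2.76)(9.81)/(2.76 + 2.925) = 4.763 m/s².
α = a/R = 4.763/0.383 = 12.44 rad/s².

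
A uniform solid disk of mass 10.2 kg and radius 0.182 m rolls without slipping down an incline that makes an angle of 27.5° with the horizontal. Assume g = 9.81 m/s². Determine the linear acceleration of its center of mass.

a ≈ 3.02 m/s²

Translation along the incline: Mg sinθ − f = Ma.
Rotation about the center: fR = Iα with I = ½MR². No-slip gives a = αR, so f = (I/R²)a = (1/2)M a.
Substituting: Mg sinθ = (1 + 0.5000)Ma, so a = g sinθ/(1 + 0.5000) = (9.81) sin 27.5° / 1.500 = 3.020 m/s².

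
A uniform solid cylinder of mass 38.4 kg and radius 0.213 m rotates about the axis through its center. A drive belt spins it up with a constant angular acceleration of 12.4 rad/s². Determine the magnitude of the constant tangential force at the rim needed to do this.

I = ½MR² = (1/2)(38.4)(0.213)² = 0.8711 kg·m².
The required torque is τ = Iα = (0.8711)(12.40) = 10.80 N·m.
A tangential force at the rim gives τ = FR, so F = τ/R = 10.80/0.213 = 50.71 N.

F ≈ 50.7 N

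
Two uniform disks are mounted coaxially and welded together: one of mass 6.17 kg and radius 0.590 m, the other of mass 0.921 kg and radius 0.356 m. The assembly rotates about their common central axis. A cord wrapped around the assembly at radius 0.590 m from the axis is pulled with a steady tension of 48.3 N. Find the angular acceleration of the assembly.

α ≈ 25.2 rad/s²

I = ½M₁R₁² + ½M₂R₂² = ½(6.17)(0.590)² + ½(0.921)(0.356)² = 1.132 kg·m².
τ = F r = (48.3)(0.590) = 28.50 N·m.
α = τ/I = 28.50/1.132 = 25.17 rad/s².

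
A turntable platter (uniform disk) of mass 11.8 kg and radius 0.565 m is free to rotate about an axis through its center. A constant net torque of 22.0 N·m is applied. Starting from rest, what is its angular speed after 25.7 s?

ω ≈ 300 rad/s

I = ½MR² = (1/2)(11.8)(0.565)² = 1.883 kg·m².
α = τ/I = 22.0/1.883 = 11.68 rad/s².
ω = ω₀ + αt = 0 + (11.68)(25.7) = 300.2 rad/s.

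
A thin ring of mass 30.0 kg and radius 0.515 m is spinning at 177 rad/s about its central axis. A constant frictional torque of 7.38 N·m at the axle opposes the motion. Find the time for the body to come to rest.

I = MR² = (30.0)(0.515)² = 7.957 kg·m².
The net torque has magnitude 7.38 N·m, opposing ω.
|α| = τ/I = 7.380/7.957 = 0.9275 rad/s² (deceleration).
0 = ω₀ − |α|t ⇒ t = ω₀/|α| = 177/0.9275 = 190.8 s.

t ≈ 191 s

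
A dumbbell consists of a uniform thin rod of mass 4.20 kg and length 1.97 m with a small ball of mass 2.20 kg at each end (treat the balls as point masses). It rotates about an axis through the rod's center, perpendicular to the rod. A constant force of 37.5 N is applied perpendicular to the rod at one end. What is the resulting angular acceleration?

I_rod = (1/12)ML² = (1/12)(4.20)(1.97)² = 1.358 kg·m².
I_balls = 2·m·(L/2)² = 2(2.20)(0.9850)² = 4.269 kg·m².
Total I = 5.627 kg·m².
τ = F·(L/2) = (37.5)(0.985) = 36.94 N·m.
α = τ/I = 36.94/5.627 = 6.564 rad/s².

α ≈ 6.56 rad/s²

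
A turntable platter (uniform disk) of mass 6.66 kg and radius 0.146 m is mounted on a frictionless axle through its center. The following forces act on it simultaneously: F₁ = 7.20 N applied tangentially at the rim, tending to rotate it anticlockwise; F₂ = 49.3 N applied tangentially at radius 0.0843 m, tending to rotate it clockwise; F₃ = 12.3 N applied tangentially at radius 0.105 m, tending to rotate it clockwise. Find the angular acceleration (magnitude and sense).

α ≈ 61.9 rad/s², clockwise

I = ½MR² = (1/2)(6.66)(0.146)² = 0.07098 kg·m².
Taking anticlockwise as positive: τ₁ = +(7.20)(0.146) = +1.051 N·m; τ₂ = −(49.3)(0.0843) = −4.156 N·m; τ₃ = −(12.3)(0.105) = −1.292 N·m.
Net torque τ = -4.396 N·m.
α = τ/I = -4.396/0.07098 = -61.94 rad/s².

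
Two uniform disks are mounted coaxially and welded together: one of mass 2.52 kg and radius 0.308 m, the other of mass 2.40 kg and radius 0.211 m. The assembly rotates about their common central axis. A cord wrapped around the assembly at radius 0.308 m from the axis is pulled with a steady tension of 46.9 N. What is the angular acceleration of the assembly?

α ≈ 83.5 rad/s²

I = ½M₁R₁² + ½M₂R₂² = ½(2.52)(0.308)² + ½(2.40)(0.211)² = 0.1730 kg·m².
τ = F r = (46.9)(0.308) = 14.45 N·m.
α = τ/I = 14.45/0.1730 = 83.52 rad/s².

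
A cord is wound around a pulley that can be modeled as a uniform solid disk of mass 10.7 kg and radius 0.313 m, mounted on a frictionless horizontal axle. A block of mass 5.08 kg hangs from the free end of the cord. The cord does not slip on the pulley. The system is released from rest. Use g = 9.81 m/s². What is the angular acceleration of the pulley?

I = ½MR² = (1/2)(10.7)(0.313)² = 0.5241 kg·m².
Block: mg − T = ma. Pulley: TR = Iα. No-slip: a = αR, so T = (I/R²)a = 5.350·a.
Then mg = (m + 5.350)a, so a = (5.08)(9.81)/(5.08 + 5.350) = 4.778 m/s².
α = a/R = 4.778/0.313 = 15.27 rad/s².

α ≈ 15.3 rad/s²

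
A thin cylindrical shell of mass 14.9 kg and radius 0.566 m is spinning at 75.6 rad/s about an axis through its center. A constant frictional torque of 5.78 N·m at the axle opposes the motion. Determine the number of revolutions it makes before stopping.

≈ 376 revolutions

I = MR² = (14.9)(0.566)² = 4.773 kg·m².
The net torque has magnitude 5.78 N·m, opposing ω.
|α| = τ/I = 5.780/4.773 = 1.211 rad/s² (deceleration).
ω² = ω₀² − 2|α|θ with ω = 0 ⇒ θ = ω₀²/(2|α|) = 2360 rad = 375.6 rev.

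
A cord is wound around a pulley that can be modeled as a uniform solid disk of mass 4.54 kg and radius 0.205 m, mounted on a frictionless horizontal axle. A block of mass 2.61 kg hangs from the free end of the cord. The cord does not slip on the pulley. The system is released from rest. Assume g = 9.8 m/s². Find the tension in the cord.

I = ½MR² = (1/2)(4.54)(0.205)² = 0.09540 kg·m².
Block: mg − T = ma. Pulley: TR = Iα. No-slip: a = αR, so T = (I/R²)a = 2.270·a.
Then mg = (m + 2.270)a, so a = (2.61)(9.8)/(2.61 + 2.270) = 5.241 m/s².
T = 2.270·a = 11.90 N.

T ≈ 11.9 N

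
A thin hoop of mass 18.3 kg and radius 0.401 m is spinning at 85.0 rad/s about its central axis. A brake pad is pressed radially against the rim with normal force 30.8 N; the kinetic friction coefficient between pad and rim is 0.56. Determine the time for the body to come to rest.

t ≈ 36.2 s

I = MR² = (18.3)(0.401)² = 2.943 kg·m².
Friction force f = μN = (0.56)(30.8) = 17.25 N at the rim; torque magnitude τ = fR = 6.916 N·m, opposing ω.
|α| = τ/I = 6.916/2.943 = 2.350 rad/s² (deceleration).
0 = ω₀ − |α|t ⇒ t = ω₀/|α| = 85.0/2.350 = 36.16 s.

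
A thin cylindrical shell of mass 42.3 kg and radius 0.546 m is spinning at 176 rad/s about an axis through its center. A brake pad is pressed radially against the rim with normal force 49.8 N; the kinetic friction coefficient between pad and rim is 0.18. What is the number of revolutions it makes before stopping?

≈ 6350 revolutions

I = MR² = (42.3)(0.546)² = 12.61 kg·m².
Friction force f = μN = (0.18)(49.8) = 8.964 N at the rim; torque magnitude τ = fR = 4.894 N·m, opposing ω.
|α| = τ/I = 4.894/12.61 = 0.3881 rad/s² (deceleration).
ω² = ω₀² − 2|α|θ with ω = 0 ⇒ θ = ω₀²/(2|α|) = 39900 rad = 6351 rev.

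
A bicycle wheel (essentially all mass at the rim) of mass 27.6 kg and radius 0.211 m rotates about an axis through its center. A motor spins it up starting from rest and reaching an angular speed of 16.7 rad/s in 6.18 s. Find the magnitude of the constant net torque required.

τ ≈ 3.32 N·m

I = MR² = (27.6)(0.211)² = 1.229 kg·m².
α = Δω/Δt = (16.7 − 0)/6.18 = 2.702 rad/s².
τ = Iα = (1.229)(2.702) = 3.320 N·m.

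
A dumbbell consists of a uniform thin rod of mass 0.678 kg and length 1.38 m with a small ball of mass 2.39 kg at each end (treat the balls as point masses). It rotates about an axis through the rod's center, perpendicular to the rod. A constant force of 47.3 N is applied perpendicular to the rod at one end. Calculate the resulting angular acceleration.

I_rod = (1/12)ML² = (1/12)(0.678)(1.38)² = 0.1076 kg·m².
I_balls = 2·m·(L/2)² = 2(2.39)(0.6900)² = 2.276 kg·m².
Total I = 2.383 kg·m².
τ = F·(L/2) = (47.3)(0.690) = 32.64 N·m.
α = τ/I = 32.64/2.383 = 13.69 rad/s².

α ≈ 13.7 rad/s²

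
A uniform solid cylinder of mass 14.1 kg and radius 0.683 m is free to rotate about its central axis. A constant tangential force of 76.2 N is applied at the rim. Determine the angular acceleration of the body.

I = ½MR² = (1/2)(14.1)(0.683)² = 3.289 kg·m².
τ = F R = (76.2)(0.683) = 52.04 N·m.
From τ = Iα: α = 52.04/3.289 = 15.83 rad/s².

α ≈ 15.8 rad/s²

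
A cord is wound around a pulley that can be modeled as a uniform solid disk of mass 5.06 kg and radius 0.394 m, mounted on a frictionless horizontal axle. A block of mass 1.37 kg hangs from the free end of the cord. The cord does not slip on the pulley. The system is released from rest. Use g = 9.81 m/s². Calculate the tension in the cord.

I = ½MR² = (1/2)(5.06)(0.394)² = 0.3927 kg·m².
Block: mg − T = ma. Pulley: TR = Iα. No-slip: a = αR, so T = (I/R²)a = 2.530·a.
Then mg = (m + 2.530)a, so a = (1.37)(9.81)/(1.37 + 2.530) = 3.446 m/s².
T = 2.530·a = 8.719 N.

T ≈ 8.72 N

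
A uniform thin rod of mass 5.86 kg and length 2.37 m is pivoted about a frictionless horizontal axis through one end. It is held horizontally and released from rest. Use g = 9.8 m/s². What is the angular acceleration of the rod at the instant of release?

About the pivot, I = (1/3)ML² = (1/3)(5.86)(2.37)² = 10.97 kg·m².
The weight acts at the center, a distance L/2 = 1.185 m from the pivot; τ = Mg(L/2) = 68.05 N·m.
α = τ/I = 68.05/10.97 = 6.203 rad/s².

α ≈ 6.20 rad/s²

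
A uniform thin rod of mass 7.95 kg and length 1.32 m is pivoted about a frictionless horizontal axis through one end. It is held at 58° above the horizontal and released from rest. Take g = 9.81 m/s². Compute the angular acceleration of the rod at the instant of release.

α ≈ 5.91 rad/s²

About the pivot, I = (1/3)ML² = (1/3)(7.95)(1.32)² = 4.617 kg·m².
The weight acts at the center, a distance L/2 = 0.6600 m from the pivot; τ = Mg(L/2) cos 58° = 27.28 N·m.
α = τ/I = 27.28/4.617 = 5.907 rad/s².
(Equivalently α = (3g/(2L)) cos 58° = 5.907 rad/s².)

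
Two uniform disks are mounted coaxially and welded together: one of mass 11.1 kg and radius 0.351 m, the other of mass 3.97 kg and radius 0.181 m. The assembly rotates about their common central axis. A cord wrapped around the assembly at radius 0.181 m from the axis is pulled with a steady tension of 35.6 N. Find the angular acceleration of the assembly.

I = ½M₁R₁² + ½M₂R₂² = ½(11.1)(0.351)² + ½(3.97)(0.181)² = 0.7488 kg·m².
τ = F r = (35.6)(0.181) = 6.444 N·m.
α = τ/I = 6.444/0.7488 = 8.605 rad/s².

α ≈ 8.61 rad/s²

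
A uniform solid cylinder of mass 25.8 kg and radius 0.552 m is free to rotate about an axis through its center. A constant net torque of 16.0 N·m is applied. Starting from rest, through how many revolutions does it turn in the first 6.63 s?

I = ½MR² = (1/2)(25.8)(0.552)² = 3.931 kg·m².
α = τ/I = 16.0/3.931 = 4.071 rad/s².
θ = ½αt² = ½(4.071)(6.63)² = 89.46 rad.
Revolutions = θ/(2π) = 14.24.

≈ 14.2 revolutions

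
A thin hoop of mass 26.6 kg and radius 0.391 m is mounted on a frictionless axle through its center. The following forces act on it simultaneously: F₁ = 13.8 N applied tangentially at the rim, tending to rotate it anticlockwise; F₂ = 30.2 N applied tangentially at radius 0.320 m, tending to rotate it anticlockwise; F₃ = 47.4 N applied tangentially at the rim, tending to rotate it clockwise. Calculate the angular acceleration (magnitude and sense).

α ≈ 0.854 rad/s², clockwise

I = MR² = (26.6)(0.391)² = 4.067 kg·m².
Taking anticlockwise as positive: τ₁ = +(13.8)(0.391) = +5.396 N·m; τ₂ = +(30.2)(0.320) = +9.664 N·m; τ₃ = −(47.4)(0.391) = −18.53 N·m.
Net torque τ = -3.474 N·m.
α = τ/I = -3.474/4.067 = -0.8542 rad/s².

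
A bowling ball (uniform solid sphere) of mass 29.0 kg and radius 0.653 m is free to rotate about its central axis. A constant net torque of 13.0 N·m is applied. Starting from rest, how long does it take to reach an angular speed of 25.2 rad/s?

t ≈ 9.59 s

I = (2/5)MR² = (2/5)(29.0)(0.653)² = 4.946 kg·m².
α = τ/I = 13.0/4.946 = 2.628 rad/s².
ω = αt ⇒ t = ω/α = 25.2/2.628 = 9.588 s.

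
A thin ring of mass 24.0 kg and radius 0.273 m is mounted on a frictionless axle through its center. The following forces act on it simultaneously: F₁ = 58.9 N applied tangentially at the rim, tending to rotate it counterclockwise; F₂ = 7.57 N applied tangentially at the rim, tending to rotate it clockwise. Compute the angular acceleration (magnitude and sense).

α ≈ 7.83 rad/s², counterclockwise

I = MR² = (24.0)(0.273)² = 1.789 kg·m².
Taking counterclockwise as positive: τ₁ = +(58.9)(0.273) = +16.08 N·m; τ₂ = −(7.57)(0.273) = −2.067 N·m.
Net torque τ = 14.01 N·m.
α = τ/I = 14.01/1.789 = 7.834 rad/s².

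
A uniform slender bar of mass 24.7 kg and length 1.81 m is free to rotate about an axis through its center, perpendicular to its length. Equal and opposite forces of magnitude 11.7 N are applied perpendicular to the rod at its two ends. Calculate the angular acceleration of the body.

α ≈ 3.14 rad/s²

I = (1/12)ML² = (1/12)(24.7)(1.81)² = 6.743 kg·m².
The couple gives τ = F·(L/2) + F·(L/2) = F L = (11.7)(1.81) = 21.18 N·m.
Newton's second law for rotation, τ = Iα, gives α = τ/I = 21.18/6.743 = 3.140 rad/s².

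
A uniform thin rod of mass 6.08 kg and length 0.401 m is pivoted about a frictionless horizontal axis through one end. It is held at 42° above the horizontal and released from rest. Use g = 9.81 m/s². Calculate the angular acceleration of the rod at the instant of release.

About the pivot, I = (1/3)ML² = (1/3)(6.08)(0.401)² = 0.3259 kg·m².
The weight acts at the center, a distance L/2 = 0.2005 m from the pivot; τ = Mg(L/2) cos 42° = 8.887 N·m.
α = τ/I = 8.887/0.3259 = 27.27 rad/s².

α ≈ 27.3 rad/s²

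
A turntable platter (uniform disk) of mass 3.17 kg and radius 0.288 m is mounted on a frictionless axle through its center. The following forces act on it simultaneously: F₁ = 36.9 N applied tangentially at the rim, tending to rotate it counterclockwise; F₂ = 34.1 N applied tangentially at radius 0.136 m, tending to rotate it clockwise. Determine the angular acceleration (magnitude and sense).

α ≈ 45.6 rad/s², counterclockwise

I = ½MR² = (1/2)(3.17)(0.288)² = 0.1315 kg·m².
Taking counterclockwise as positive: τ₁ = +(36.9)(0.288) = +10.63 N·m; τ₂ = −(34.1)(0.136) = −4.638 N·m.
Net torque τ = 5.990 N·m.
α = τ/I = 5.990/0.1315 = 45.56 rad/s².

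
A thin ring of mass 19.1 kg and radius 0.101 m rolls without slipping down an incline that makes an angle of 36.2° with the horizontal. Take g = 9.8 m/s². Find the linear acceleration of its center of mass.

Translation along the incline: Mg sinθ − f = Ma.
Rotation about the center: fR = Iα with I = MR². No-slip gives a = αR, so f = (I/R²)a = M a.
Substituting: Mg sinθ = (1 + 1.000)Ma, so a = g sinθ/(1 + 1.000) = (9.8) sin 36.2° / 2.000 = 2.894 m/s².

a ≈ 2.89 m/s²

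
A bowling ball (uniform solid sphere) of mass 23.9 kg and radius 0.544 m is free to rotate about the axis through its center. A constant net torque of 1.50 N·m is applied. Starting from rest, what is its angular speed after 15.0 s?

I = (2/5)MR² = (2/5)(23.9)(0.544)² = 2.829 kg·m².
α = τ/I = 1.50/2.829 = 0.5302 rad/s².
ω = ω₀ + αt = 0 + (0.5302)(15.0) = 7.953 rad/s.

ω ≈ 7.95 rad/s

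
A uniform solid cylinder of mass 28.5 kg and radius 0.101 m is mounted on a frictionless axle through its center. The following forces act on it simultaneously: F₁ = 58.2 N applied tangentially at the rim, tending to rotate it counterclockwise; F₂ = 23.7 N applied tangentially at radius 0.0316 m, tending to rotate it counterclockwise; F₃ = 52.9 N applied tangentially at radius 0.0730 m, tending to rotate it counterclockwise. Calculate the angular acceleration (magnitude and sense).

α ≈ 72.2 rad/s², counterclockwise

I = ½MR² = (1/2)(28.5)(0.101)² = 0.1454 kg·m².
Taking counterclockwise as positive: τ₁ = +(58.2)(0.101) = +5.878 N·m; τ₂ = +(23.7)(0.0316) = +0.7489 N·m; τ₃ = +(52.9)(0.0730) = +3.862 N·m.
Net torque τ = 10.49 N·m.
α = τ/I = 10.49/0.1454 = 72.16 rad/s².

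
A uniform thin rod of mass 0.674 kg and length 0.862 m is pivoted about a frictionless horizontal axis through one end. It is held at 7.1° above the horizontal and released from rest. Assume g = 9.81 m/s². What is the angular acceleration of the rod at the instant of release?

About the pivot, I = (1/3)ML² = (1/3)(0.674)(0.862)² = 0.1669 kg·m².
The weight acts at the center, a distance L/2 = 0.4310 m from the pivot; τ = Mg(L/2) cos 7.1° = 2.828 N·m.
α = τ/I = 2.828/0.1669 = 16.94 rad/s².

α ≈ 16.9 rad/s²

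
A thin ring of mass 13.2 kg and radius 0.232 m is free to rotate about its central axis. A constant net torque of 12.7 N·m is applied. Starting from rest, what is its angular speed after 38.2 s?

I = MR² = (13.2)(0.232)² = 0.7105 kg·m².
α = τ/I = 12.7/0.7105 = 17.88 rad/s².
ω = ω₀ + αt = 0 + (17.88)(38.2) = 682.8 rad/s.

ω ≈ 683 rad/s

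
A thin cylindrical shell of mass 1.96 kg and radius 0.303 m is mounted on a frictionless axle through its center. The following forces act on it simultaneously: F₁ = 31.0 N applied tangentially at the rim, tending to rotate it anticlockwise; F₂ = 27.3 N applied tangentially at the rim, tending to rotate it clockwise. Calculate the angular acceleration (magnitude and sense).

α ≈ 6.23 rad/s², anticlockwise

I = MR² = (1.96)(0.303)² = 0.1799 kg·m².
Taking anticlockwise as positive: τ₁ = +(31.0)(0.303) = +9.393 N·m; τ₂ = −(27.3)(0.303) = −8.272 N·m.
Net torque τ = 1.121 N·m.
α = τ/I = 1.121/0.1799 = 6.230 rad/s².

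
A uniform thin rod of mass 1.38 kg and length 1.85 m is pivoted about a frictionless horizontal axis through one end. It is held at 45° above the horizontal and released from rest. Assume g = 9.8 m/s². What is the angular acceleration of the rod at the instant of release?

α ≈ 5.62 rad/s²

About the pivot, I = (1/3)ML² = (1/3)(1.38)(1.85)² = 1.574 kg·m².
The weight acts at the center, a distance L/2 = 0.9250 m from the pivot; τ = Mg(L/2) cos 45° = 8.846 N·m.
α = τ/I = 8.846/1.574 = 5.619 rad/s².
(Equivalently α = (3g/(2L)) cos 45° = 5.619 rad/s².)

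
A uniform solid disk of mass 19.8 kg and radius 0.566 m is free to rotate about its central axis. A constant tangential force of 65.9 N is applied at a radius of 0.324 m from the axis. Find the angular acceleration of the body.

I = ½MR² = (1/2)(19.8)(0.566)² = 3.172 kg·m².
τ = F·r = (65.9)(0.324) = 21.35 N·m.
Newton's second law for rotation, τ = Iα, gives α = τ/I = 21.35/3.172 = 6.732 rad/s².

α ≈ 6.73 rad/s²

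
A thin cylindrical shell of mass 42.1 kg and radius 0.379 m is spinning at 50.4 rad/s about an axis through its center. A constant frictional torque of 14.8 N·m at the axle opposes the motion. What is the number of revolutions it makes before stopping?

I = MR² = (42.1)(0.379)² = 6.047 kg·m².
The net torque has magnitude 14.8 N·m, opposing ω.
|α| = τ/I = 14.80/6.047 = 2.447 rad/s² (deceleration).
ω² = ω₀² − 2|α|θ with ω = 0 ⇒ θ = ω₀²/(2|α|) = 519.0 rad = 82.59 rev.

≈ 82.6 revolutions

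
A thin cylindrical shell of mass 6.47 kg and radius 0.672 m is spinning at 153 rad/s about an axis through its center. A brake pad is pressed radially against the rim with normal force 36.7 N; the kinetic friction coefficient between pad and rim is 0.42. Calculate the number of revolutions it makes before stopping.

I = MR² = (6.47)(0.672)² = 2.922 kg·m².
Friction force f = μN = (0.42)(36.7) = 15.41 N at the rim; torque magnitude τ = fR = 10.36 N·m, opposing ω.
|α| = τ/I = 10.36/2.922 = 3.545 rad/s² (deceleration).
ω² = ω₀² − 2|α|θ with ω = 0 ⇒ θ = ω₀²/(2|α|) = 3301 rad = 525.4 rev.

≈ 525 revolutions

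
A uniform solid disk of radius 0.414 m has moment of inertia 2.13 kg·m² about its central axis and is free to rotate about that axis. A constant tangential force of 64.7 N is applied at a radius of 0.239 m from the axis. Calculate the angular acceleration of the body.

α ≈ 7.26 rad/s²

τ = F·r = (64.7)(0.239) = 15.46 N·m.
Newton's second law for rotation, τ = Iα, gives α = τ/I = 15.46/2.130 = 7.260 rad/s².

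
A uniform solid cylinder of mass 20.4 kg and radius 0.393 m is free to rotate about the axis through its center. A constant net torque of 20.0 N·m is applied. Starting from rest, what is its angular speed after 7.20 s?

ω ≈ 91.4 rad/s

I = ½MR² = (1/2)(20.4)(0.393)² = 1.575 kg·m².
α = τ/I = 20.0/1.575 = 12.70 rad/s².
ω = ω₀ + αt = 0 + (12.70)(7.20) = 91.41 rad/s.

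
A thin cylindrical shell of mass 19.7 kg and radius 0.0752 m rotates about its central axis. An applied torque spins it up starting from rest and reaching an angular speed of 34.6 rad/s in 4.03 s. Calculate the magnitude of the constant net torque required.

I = MR² = (19.7)(0.0752)² = 0.1114 kg·m².
α = Δω/Δt = (34.6 − 0)/4.03 = 8.586 rad/s².
τ = Iα = (0.1114)(8.586) = 0.9565 N·m.

τ ≈ 0.956 N·m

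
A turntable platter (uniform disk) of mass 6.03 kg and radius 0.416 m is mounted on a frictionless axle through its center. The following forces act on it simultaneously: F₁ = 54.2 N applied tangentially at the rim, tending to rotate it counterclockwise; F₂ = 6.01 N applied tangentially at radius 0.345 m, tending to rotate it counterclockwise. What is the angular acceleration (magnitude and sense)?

I = ½MR² = (1/2)(6.03)(0.416)² = 0.5218 kg·m².
Taking counterclockwise as positive: τ₁ = +(54.2)(0.416) = +22.55 N·m; τ₂ = +(6.01)(0.345) = +2.073 N·m.
Net torque τ = 24.62 N·m.
α = τ/I = 24.62/0.5218 = 47.19 rad/s².

α ≈ 47.2 rad/s², counterclockwise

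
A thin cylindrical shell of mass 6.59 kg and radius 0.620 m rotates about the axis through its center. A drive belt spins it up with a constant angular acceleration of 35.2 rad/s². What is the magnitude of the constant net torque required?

τ ≈ 89.2 N·m

I = MR² = (6.59)(0.620)² = 2.533 kg·m².
τ = Iα = (2.533)(35.20) = 89.17 N·m.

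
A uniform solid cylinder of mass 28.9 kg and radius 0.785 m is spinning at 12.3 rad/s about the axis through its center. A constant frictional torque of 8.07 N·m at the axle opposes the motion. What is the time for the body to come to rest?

I = ½MR² = (1/2)(28.9)(0.785)² = 8.904 kg·m².
The net torque has magnitude 8.07 N·m, opposing ω.
|α| = τ/I = 8.070/8.904 = 0.9063 rad/s² (deceleration).
0 = ω₀ − |α|t ⇒ t = ω₀/|α| = 12.3/0.9063 = 13.57 s.

t ≈ 13.6 s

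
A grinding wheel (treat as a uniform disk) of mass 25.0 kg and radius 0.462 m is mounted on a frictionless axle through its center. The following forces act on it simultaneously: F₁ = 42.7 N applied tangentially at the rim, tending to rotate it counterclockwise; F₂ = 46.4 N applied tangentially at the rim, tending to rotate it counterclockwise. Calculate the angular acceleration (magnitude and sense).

I = ½MR² = (1/2)(25.0)(0.462)² = 2.668 kg·m².
Taking counterclockwise as positive: τ₁ = +(42.7)(0.462) = +19.73 N·m; τ₂ = +(46.4)(0.462) = +21.44 N·m.
Net torque τ = 41.16 N·m.
α = τ/I = 41.16/2.668 = 15.43 rad/s².

α ≈ 15.4 rad/s², counterclockwise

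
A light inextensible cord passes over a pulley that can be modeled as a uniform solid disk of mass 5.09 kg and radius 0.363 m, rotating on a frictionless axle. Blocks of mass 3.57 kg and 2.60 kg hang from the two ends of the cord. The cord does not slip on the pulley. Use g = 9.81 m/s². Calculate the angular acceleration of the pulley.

α ≈ 3.01 rad/s²

I = ½MR² = (1/2)(5.09)(0.363)² = 0.3354 kg·m².
Heavier block: m₁g − T₁ = m₁a. Lighter block: T₂ − m₂g = m₂a.
Pulley: (T₁ − T₂)R = Iα = I(a/R), so T₁ − T₂ = (I/R²)a = (1/2)M_p a = 2.545·a.
Adding the three: (m₁ − m₂)g = (m₁ + m₂ + 2.545)a, so a = (3.57 − 2.60)(9.81)/(3.57 + 2.60 + 2.545) = 1.092 m/s².
α = a/R = 1.092/0.363 = 3.008 rad/s².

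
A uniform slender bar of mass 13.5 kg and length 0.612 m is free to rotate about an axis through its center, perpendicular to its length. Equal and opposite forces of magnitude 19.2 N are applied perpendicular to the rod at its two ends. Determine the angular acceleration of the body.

α ≈ 27.9 rad/s²

I = (1/12)ML² = (1/12)(13.5)(0.612)² = 0.4214 kg·m².
The couple gives τ = F·(L/2) + F·(L/2) = F L = (19.2)(0.612) = 11.75 N·m.
Newton's second law for rotation, τ = Iα, gives α = τ/I = 11.75/0.4214 = 27.89 rad/s².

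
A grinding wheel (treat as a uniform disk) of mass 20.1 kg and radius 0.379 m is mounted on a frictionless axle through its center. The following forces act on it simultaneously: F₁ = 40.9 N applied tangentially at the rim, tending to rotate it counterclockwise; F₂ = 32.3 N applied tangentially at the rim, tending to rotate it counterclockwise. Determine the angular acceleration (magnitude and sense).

I = ½MR² = (1/2)(20.1)(0.379)² = 1.444 kg·m².
Taking counterclockwise as positive: τ₁ = +(40.9)(0.379) = +15.50 N·m; τ₂ = +(32.3)(0.379) = +12.24 N·m.
Net torque τ = 27.74 N·m.
α = τ/I = 27.74/1.444 = 19.22 rad/s².

α ≈ 19.2 rad/s², counterclockwise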